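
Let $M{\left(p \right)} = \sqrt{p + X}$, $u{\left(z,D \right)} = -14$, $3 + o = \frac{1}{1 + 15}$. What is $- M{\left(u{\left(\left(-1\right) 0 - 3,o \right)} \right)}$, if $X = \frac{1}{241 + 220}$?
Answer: $- \frac{3 i \sqrt{330537}}{461} \approx - 3.7414 i$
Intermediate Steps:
$o = - \frac{47}{16}$ ($o = -3 + \frac{1}{1 + 15} = -3 + \frac{1}{16} = - \frac{47}{16} \approx -2.9375$)
$X = \frac{1}{461} \approx 0.0021692$
$M{\left(p \right)} = \sqrt{\frac{1}{461} + p}$ ($M{\left(p \right)} = \sqrt{p + \frac{1}{461}} = \sqrt{\frac{1}{461} + p}$)
$- M{\left(u{\left(\left(-1\right) 0 - 3,o \right)} \right)} = - \frac{\sqrt{461 + 212521 \left(-14\right)}}{461} = - \frac{\sqrt{461 - 2975294}}{461} = - \frac{\sqrt{-2974833}}{461} = - \frac{3 i \sqrt{330537}}{461}$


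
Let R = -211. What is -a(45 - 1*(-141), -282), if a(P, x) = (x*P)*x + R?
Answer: -14791253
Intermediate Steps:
a(P, x) = -211 + P*x**2 (a(P, x) = (x*P)*x - 211 = (P*x)*x - 211 = P*x**2 - 211 = -211 + P*x**2)
-a(45 - 1*(-141), -282) = -(-211 + (45 - 1*(-141))*(-282)**2) = -(-211 + (45 + 141)*79524) = -(-211 + 186*79524) = -(-211 + 14791464) = -1*14791253 = -14791253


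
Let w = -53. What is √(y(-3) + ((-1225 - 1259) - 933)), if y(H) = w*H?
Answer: 3*I*√362 ≈ 57.079*I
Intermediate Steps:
y(H) = -53*H
√(y(-3) + ((-1225 - 1259) - 933)) = √(-53*(-3) + ((-1225 - 1259) - 933)) = √(159 + (-2484 - 933)) = √(159 - 3417) = √(-3258) = 3*I*√362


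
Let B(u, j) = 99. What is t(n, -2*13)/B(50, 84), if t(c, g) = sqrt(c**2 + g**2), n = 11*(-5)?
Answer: sqrt(3701)/99 ≈ 0.61450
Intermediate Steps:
n = -55
t(n, -2*13)/B(50, 84) = sqrt((-55)**2 + (-2*13)**2)/99 = sqrt(3025 + (-26)**2)*(1/99) = sqrt(3025 + 676)*(1/99) = sqrt(3701)*(1/99) = sqrt(3701)/99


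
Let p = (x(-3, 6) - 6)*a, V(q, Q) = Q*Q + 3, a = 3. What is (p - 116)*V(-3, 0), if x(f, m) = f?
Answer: -429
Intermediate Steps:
V(q, Q) = 3 + Q**2 (V(q, Q) = Q**2 + 3 = 3 + Q**2)
p = -27 (p = (-3 - 6)*3 = -9*3 = -27)
(p - 116)*V(-3, 0) = (-27 - 116)*(3 + 0**2) = -143*(3 + 0) = -143*3 = -429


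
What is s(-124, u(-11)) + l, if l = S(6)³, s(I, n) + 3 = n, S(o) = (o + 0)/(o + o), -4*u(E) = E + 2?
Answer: -5/8 ≈ -0.62500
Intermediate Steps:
u(E) = -½ - E/4 (u(E) = -(E + 2)/4 = -(2 + E)/4 = -½ - E/4)
S(o) = ½ (S(o) = o/((2*o)) = o*(1/(2*o)) = ½)
s(I, n) = -3 + n
l = ⅛ (l = (½)³ = ⅛ ≈ 0.12500)
s(-124, u(-11)) + l = (-3 + (-½ - ¼*(-11))) + ⅛ = (-3 + (-½ + 11/4)) + ⅛ = (-3 + 9/4) + ⅛ = -¾ + ⅛ = -5/8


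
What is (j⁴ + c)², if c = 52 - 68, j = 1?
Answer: 225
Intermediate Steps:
c = -16
(j⁴ + c)² = (1⁴ - 16)² = (1 - 16)² = (-15)² = 225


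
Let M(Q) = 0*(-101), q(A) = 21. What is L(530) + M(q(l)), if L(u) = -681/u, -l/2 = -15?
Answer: -681/530 ≈ -1.2849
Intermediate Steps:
l = 30 (l = -2*(-15) = 30)
M(Q) = 0
L(530) + M(q(l)) = -681/530 + 0 = -681/530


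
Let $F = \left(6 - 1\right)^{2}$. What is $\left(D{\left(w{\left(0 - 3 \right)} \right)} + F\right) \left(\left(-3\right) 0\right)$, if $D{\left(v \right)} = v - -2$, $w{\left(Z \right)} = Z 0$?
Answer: $0$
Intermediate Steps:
$w{\left(Z \right)} = 0$
$F = 25$ ($F = 5^{2} = 25$)
$D{\left(v \right)} = 2 + v$ ($D{\left(v \right)} = v + 2 = 2 + v$)
$\left(D{\left(w{\left(0 - 3 \right)} \right)} + F\right) \left(\left(-3\right) 0\right) = \left(\left(2 + 0\right) + 25\right) \left(\left(-3\right) 0\right) = \left(2 + 25\right) 0 = 27 \cdot 0 = 0$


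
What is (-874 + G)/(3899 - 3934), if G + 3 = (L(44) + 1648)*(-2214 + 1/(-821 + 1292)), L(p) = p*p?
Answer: 3737783179/16485 ≈ 2.2674e+5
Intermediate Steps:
L(p) = p**2
G = -3737371525/471 (G = -3 + (44**2 + 1648)*(-2214 + 1/(-821 + 1292)) = -3 + (1936 + 1648)*(-2214 + 1/471) = -3 + 3584*(-2214 + 1/471) = -3 + 3584*(-1042793/471) = -3 - 3737370112/471 = -3737371525/471 ≈ -7.9350e+6)
(-874 + G)/(3899 - 3934) = (-874 - 3737371525/471)/(3899 - 3934) = -3737783179/471/(-35) = -3737783179/471*(-1/35) = 3737783179/16485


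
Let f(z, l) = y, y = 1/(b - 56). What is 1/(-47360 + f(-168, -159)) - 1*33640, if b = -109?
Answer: -262876449805/7814401 ≈ -33640.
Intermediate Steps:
y = -1/165 (y = 1/(-109 - 56) = 1/(-165) = -1/165 ≈ -0.0060606)
f(z, l) = -1/165
1/(-47360 + f(-168, -159)) - 1*33640 = 1/(-47360 - 1/165) - 1*33640 = 1/(-7814401/165) - 33640 = -165/7814401 - 33640 = -262876449805/7814401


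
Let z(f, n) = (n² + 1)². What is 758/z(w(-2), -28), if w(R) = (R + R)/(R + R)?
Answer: 758/616225 ≈ 0.0012301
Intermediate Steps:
w(R) = 1 (w(R) = (2*R)/((2*R)) = (2*R)*(1/(2*R)) = 1)
z(f, n) = (1 + n²)²
758/z(w(-2), -28) = 758/((1 + (-28)²)²) = 758/((1 + 784)²) = 758/(785²) = 758/616225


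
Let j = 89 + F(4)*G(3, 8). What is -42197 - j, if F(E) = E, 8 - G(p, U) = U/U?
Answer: -42314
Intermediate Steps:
G(p, U) = 7 (G(p, U) = 8 - U/U = 8 - 1*1 = 8 - 1 = 7)
j = 117 (j = 89 + 4*7 = 89 + 28 = 117)
-42197 - j = -42197 - 1*117 = -42197 - 117 = -42314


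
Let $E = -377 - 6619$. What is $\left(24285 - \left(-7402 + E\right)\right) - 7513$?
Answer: $31170$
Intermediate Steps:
$E = -6996$
$\left(24285 - \left(-7402 + E\right)\right) - 7513 = \left(24285 + \left(7402 - -6996\right)\right) - 7513 = \left(24285 + \left(7402 + 6996\right)\right) - 7513 = \left(24285 + 14398\right) - 7513 = 38683 - 7513 = 31170$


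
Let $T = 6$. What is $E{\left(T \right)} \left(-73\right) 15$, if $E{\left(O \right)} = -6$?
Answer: $6570$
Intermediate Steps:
$E{\left(T \right)} \left(-73\right) 15 = \left(-6\right) \left(-73\right) 15 = 438 \cdot 15 = 6570$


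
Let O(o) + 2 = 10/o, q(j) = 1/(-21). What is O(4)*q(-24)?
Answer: -1/42 ≈ -0.023810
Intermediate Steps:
q(j) = -1/21
O(o) = -2 + 10/o
O(4)*q(-24) = (-2 + 10/4)*(-1/21) = (-2 + 10*(1/4))*(-1/21) = (-2 + 5/2)*(-1/21) = (1/2)*(-1/21) = -1/42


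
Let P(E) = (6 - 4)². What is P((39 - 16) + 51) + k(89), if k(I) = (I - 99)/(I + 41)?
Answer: 51/13 ≈ 3.9231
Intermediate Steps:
P(E) = 4 (P(E) = 2² = 4)
k(I) = (-99 + I)/(41 + I)
P((39 - 16) + 51) + k(89) = 4 + (-99 + 89)/(41 + 89) = 4 - 10/130 = 4 + (1/130)*(-10) = 4 - 1/13 = 51/13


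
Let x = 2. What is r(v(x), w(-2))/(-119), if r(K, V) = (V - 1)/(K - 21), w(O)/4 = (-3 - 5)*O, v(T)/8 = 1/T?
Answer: 9/289 ≈ 0.031142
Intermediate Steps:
v(T) = 8/T
w(O) = -32*O (w(O) = 4*((-3 - 5)*O) = 4*(-8*O) = -32*O)
r(K, V) = (-1 + V)/(-21 + K)
r(v(x), w(-2))/(-119) = ((-1 - 32*(-2))/(-21 + 8/2))/(-119) = ((-1 + 64)/(-21 + 8*(½)))*(-1/119) = (63/(-21 + 4))*(-1/119) = (63/(-17))*(-1/119) = -1/17*63*(-1/119) = -63/17*(-1/119) = 9/289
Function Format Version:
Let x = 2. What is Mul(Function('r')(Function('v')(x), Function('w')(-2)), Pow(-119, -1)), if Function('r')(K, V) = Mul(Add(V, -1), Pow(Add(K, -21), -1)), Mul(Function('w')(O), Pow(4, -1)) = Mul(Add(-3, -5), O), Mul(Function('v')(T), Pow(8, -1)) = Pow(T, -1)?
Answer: Rational(9, 289) ≈ 0.031142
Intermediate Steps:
Function('v')(T) = Mul(8, Pow(T, -1))
Function('w')(O) = Mul(-32, O) (Function('w')(O) = Mul(4, Mul(Add(-3, -5), O)) = Mul(4, Mul(-8, O)) = Mul(-32, O))
Function('r')(K, V) = Mul(Pow(Add(-21, K), -1), Add(-1, V)) (Function('r')(K, V) = Mul(Add(-1, V), Pow(Add(-21, K), -1)) = Mul(Pow(Add(-21, K), -1), Add(-1, V)))
Mul(Function('r')(Function('v')(x), Function('w')(-2)), Pow(-119, -1)) = Mul(Mul(Pow(Add(-21, Mul(8, Pow(2, -1))), -1), Add(-1, Mul(-32, -2))), Pow(-119, -1)) = Mul(Mul(Pow(Add(-21, Mul(8, Rational(1, 2))), -1), Add(-1, 64)), Rational(-1, 119)) = Mul(Mul(Pow(Add(-21, 4), -1), 63), Rational(-1, 119)) = Mul(Mul(Pow(-17, -1), 63), Rational(-1, 119)) = Mul(Mul(Rational(-1, 17), 63), Rational(-1, 119)) = Mul(Rational(-63, 17), Rational(-1, 119)) = Rational(9, 289)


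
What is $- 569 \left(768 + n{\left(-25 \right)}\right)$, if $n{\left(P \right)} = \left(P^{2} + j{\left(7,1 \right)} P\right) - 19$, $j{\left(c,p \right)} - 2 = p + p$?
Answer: $-724906$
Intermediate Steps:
$j{\left(c,p \right)} = 2 + 2 p$ ($j{\left(c,p \right)} = 2 + \left(p + p\right) = 2 + 2 p$)
$n{\left(P \right)} = -19 + P^{2} + 4 P$ ($n{\left(P \right)} = \left(P^{2} + \left(2 + 2 \cdot 1\right) P\right) - 19 = \left(P^{2} + \left(2 + 2\right) P\right) - 19 = \left(P^{2} + 4 P\right) - 19 = -19 + P^{2} + 4 P$)
$- 569 \left(768 + n{\left(-25 \right)}\right) = - 569 \left(768 + \left(-19 + \left(-25\right)^{2} + 4 \left(-25\right)\right)\right) = - 569 \left(768 - -506\right) = - 569 \left(768 + 506\right) = \left(-569\right) 1274 = -724906$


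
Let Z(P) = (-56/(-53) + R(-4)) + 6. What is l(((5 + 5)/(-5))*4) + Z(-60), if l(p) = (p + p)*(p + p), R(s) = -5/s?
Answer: 56033/212 ≈ 264.31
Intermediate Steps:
Z(P) = 1761/212 (Z(P) = (-56/(-53) - 5/(-4)) + 6 = (-56*(-1/53) - 5*(-¼)) + 6 = (56/53 + 5/4) + 6 = 489/212 + 6 = 1761/212)
l(p) = 4*p² (l(p) = (2*p)*(2*p) = 4*p²)
l(((5 + 5)/(-5))*4) + Z(-60) = 4*(((5 + 5)/(-5))*4)² + 1761/212 = 4*((10*(-⅕))*4)² + 1761/212 = 4*(-2*4)² + 1761/212 = 4*(-8)² + 1761/212 = 4*64 + 1761/212 = 256 + 1761/212 = 56033/212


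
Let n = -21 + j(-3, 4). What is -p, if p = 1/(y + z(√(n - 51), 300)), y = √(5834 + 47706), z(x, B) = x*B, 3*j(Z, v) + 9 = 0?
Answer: -1/(2*√13385 + 1500*I*√3) ≈ -3.401e-5 + 0.00038187*I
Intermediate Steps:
j(Z, v) = -3 (j(Z, v) = -3 + (⅓)*0 = -3 + 0 = -3)
n = -24 (n = -21 - 3 = -24)
z(x, B) = B*x
y = 2*√13385 (y = √53540 = 2*√13385 ≈ 231.39)
p = 1/(2*√13385 + 1500*I*√3) (p = 1/(2*√13385 + 300*√(-24 - 51)) = 1/(2*√13385 + 300*√(-75)) = 1/(2*√13385 + 300*(5*I*√3)) = 1/(2*√13385 + 1500*I*√3) ≈ 3.401e-5 - 0.00038187*I)
-p = -1/(2*(√13385 + 750*I*√3))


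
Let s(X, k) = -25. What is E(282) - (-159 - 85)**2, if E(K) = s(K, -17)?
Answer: -59561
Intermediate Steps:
E(K) = -25
E(282) - (-159 - 85)**2 = -25 - (-159 - 85)**2 = -25 - 1*(-244)**2 = -25 - 1*59536 = -25 - 59536 = -59561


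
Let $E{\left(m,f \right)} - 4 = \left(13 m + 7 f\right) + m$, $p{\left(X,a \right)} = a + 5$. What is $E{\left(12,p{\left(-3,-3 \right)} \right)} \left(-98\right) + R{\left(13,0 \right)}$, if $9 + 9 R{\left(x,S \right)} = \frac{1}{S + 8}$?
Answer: $- \frac{1312487}{72} \approx -18229.0$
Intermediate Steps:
$p{\left(X,a \right)} = 5 + a$
$E{\left(m,f \right)} = 4 + 7 f + 14 m$ ($E{\left(m,f \right)} = 4 + \left(\left(13 m + 7 f\right) + m\right) = 4 + \left(\left(7 f + 13 m\right) + m\right) = 4 + \left(7 f + 14 m\right) = 4 + 7 f + 14 m$)
$R{\left(x,S \right)} = -1 + \frac{1}{9 \left(8 + S\right)}$ ($R{\left(x,S \right)} = -1 + \frac{1}{9 \left(S + 8\right)} = -1 + \frac{1}{9 \left(8 + S\right)}$)
$E{\left(12,p{\left(-3,-3 \right)} \right)} \left(-98\right) + R{\left(13,0 \right)} = \left(4 + 7 \left(5 - 3\right) + 14 \cdot 12\right) \left(-98\right) + \frac{- \frac{71}{9} - 0}{8 + 0} = \left(4 + 7 \cdot 2 + 168\right) \left(-98\right) + \frac{- \frac{71}{9} + 0}{8} = \left(4 + 14 + 168\right) \left(-98\right) + \frac{1}{8} \left(- \frac{71}{9}\right) = 186 \left(-98\right) - \frac{71}{72} = -18228 - \frac{71}{72} = - \frac{1312487}{72}$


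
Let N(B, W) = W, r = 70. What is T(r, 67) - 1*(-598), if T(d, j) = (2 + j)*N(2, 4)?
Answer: 874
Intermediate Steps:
T(d, j) = 8 + 4*j (T(d, j) = (2 + j)*4 = 8 + 4*j)
T(r, 67) - 1*(-598) = (8 + 4*67) - 1*(-598) = (8 + 268) + 598 = 276 + 598 = 874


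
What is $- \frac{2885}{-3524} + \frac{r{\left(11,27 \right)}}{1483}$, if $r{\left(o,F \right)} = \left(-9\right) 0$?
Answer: $\frac{2885}{3524} \approx 0.81867$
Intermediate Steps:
$r{\left(o,F \right)} = 0$
$- \frac{2885}{-3524} + \frac{r{\left(11,27 \right)}}{1483} = - \frac{2885}{-3524} + \frac{0}{1483} = \left(-2885\right) \left(- \frac{1}{3524}\right) + 0 \cdot \frac{1}{1483} = \frac{2885}{3524} + 0 = \frac{2885}{3524}$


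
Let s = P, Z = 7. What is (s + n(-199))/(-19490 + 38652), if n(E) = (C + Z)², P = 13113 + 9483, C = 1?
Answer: 1030/871 ≈ 1.1825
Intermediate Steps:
P = 22596
n(E) = 64 (n(E) = (1 + 7)² = 8² = 64)
s = 22596
(s + n(-199))/(-19490 + 38652) = (22596 + 64)/(-19490 + 38652) = 22660/19162 = 22660*(1/19162) = 1030/871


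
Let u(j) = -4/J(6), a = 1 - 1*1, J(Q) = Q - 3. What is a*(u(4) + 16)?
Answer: 0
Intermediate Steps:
J(Q) = -3 + Q
a = 0 (a = 1 - 1 = 0)
u(j) = -4/3 (u(j) = -4/(-3 + 6) = -4/3)
a*(u(4) + 16) = 0*(-4/3 + 16) = 0*(44/3) = 0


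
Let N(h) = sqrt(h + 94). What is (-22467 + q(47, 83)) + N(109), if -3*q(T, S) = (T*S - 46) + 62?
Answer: -71318/3 + sqrt(203) ≈ -23758.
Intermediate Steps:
N(h) = sqrt(94 + h)
q(T, S) = -16/3 - S*T/3 (q(T, S) = -((T*S - 46) + 62)/3 = -((S*T - 46) + 62)/3 = -((-46 + S*T) + 62)/3 = -(16 + S*T)/3 = -16/3 - S*T/3)
(-22467 + q(47, 83)) + N(109) = (-22467 + (-16/3 - 1/3*83*47)) + sqrt(94 + 109) = (-22467 + (-16/3 - 3901/3)) + sqrt(203) = (-22467 - 3917/3) + sqrt(203) = -71318/3 + sqrt(203)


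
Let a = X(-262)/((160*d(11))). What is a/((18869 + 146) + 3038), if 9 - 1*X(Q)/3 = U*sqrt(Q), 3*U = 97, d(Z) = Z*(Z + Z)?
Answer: 9/284630720 - 97*I*sqrt(262)/853892160 ≈ 3.162e-8 - 1.8387e-6*I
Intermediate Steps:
d(Z) = 2*Z**2 (d(Z) = Z*(2*Z) = 2*Z**2)
U = 97/3 (U = (1/3)*97 = 97/3 ≈ 32.333)
X(Q) = 27 - 97*sqrt(Q)
a = 27/38720 - 97*I*sqrt(262)/38720 (a = (27 - 97*I*sqrt(262))/((160*(2*11**2))) = (27 - 97*I*sqrt(262))/((160*(2*121))) = (27 - 97*I*sqrt(262))/((160*242)) = (27 - 97*I*sqrt(262))/38720 = (27 - 97*I*sqrt(262))*(1/38720) = 27/38720 - 97*I*sqrt(262)/38720 ≈ 0.00069731 - 0.04055*I)
a/((18869 + 146) + 3038) = (27/38720 - 97*I*sqrt(262)/38720)/((18869 + 146) + 3038) = (27/38720 - 97*I*sqrt(262)/38720)/(19015 + 3038) = (27/38720 - 97*I*sqrt(262)/38720)/22053 = (27/38720 - 97*I*sqrt(262)/38720)*(1/22053) = 9/284630720 - 97*I*sqrt(262)/853892160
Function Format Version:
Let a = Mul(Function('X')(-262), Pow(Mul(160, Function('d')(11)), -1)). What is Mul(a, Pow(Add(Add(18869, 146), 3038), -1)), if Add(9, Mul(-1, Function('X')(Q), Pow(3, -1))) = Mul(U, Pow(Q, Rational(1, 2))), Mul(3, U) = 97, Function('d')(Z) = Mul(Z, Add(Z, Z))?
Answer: Add(Rational(9, 284630720), Mul(Rational(-97, 853892160), I, Pow(262, Rational(1, 2)))) ≈ Add(3.1620e-8, Mul(-1.8387e-6, I))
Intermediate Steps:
Function('d')(Z) = Mul(2, Pow(Z, 2)) (Function('d')(Z) = Mul(Z, Mul(2, Z)) = Mul(2, Pow(Z, 2)))
U = Rational(97, 3) (U = Mul(Rational(1, 3), 97) = Rational(97, 3) ≈ 32.333)
Function('X')(Q) = Add(27, Mul(-97, Pow(Q, Rational(1, 2)))) (Function('X')(Q) = Add(27, Mul(-3, Mul(Rational(97, 3), Pow(Q, Rational(1, 2))))) = Add(27, Mul(-97, Pow(Q, Rational(1, 2)))))
a = Add(Rational(27, 38720), Mul(Rational(-97, 38720), I, Pow(262, Rational(1, 2)))) (a = Mul(Add(27, Mul(-97, Pow(-262, Rational(1, 2)))), Pow(Mul(160, Mul(2, Pow(11, 2))), -1)) = Mul(Add(27, Mul(-97, Mul(I, Pow(262, Rational(1, 2))))), Pow(Mul(160, Mul(2, 121)), -1)) = Mul(Add(27, Mul(-97, I, Pow(262, Rational(1, 2)))), Pow(Mul(160, 242), -1)) = Mul(Add(27, Mul(-97, I, Pow(262, Rational(1, 2)))), Pow(38720, -1)) = Mul(Add(27, Mul(-97, I, Pow(262, Rational(1, 2)))), Rational(1, 38720)) = Add(Rational(27, 38720), Mul(Rational(-97, 38720), I, Pow(262, Rational(1, 2)))) ≈ Add(0.00069731, Mul(-0.040550, I)))
Mul(a, Pow(Add(Add(18869, 146), 3038), -1)) = Mul(Add(Rational(27, 38720), Mul(Rational(-97, 38720), I, Pow(262, Rational(1, 2)))), Pow(Add(Add(18869, 146), 3038), -1)) = Mul(Add(Rational(27, 38720), Mul(Rational(-97, 38720), I, Pow(262, Rational(1, 2)))), Pow(Add(19015, 3038), -1)) = Mul(Add(Rational(27, 38720), Mul(Rational(-97, 38720), I, Pow(262, Rational(1, 2)))), Pow(22053, -1)) = Mul(Add(Rational(27, 38720), Mul(Rational(-97, 38720), I, Pow(262, Rational(1, 2)))), Rational(1, 22053)) = Add(Rational(9, 284630720), Mul(Rational(-97, 853892160), I, Pow(262, Rational(1, 2))))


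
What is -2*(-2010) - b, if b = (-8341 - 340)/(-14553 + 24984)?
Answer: 41941301/10431 ≈ 4020.8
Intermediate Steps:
b = -8681/10431 ≈ -0.83223
-2*(-2010) - b = -2*(-2010) - 1*(-8681/10431) = 4020 + 8681/10431 = 41941301/10431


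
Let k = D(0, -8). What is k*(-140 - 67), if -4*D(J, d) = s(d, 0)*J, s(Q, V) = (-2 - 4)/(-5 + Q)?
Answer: 0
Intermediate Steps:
s(Q, V) = -6/(-5 + Q)
D(J, d) = 3*J/(2*(-5 + d)) (D(J, d) = -(-6/(-5 + d))*J/4 = -(-3)*J/(2*(-5 + d)) = 3*J/(2*(-5 + d)))
k = 0 (k = (3/2)*0/(-5 - 8) = (3/2)*0/(-13) = (3/2)*0*(-1/13) = 0)
k*(-140 - 67) = 0*(-140 - 67) = 0*(-207) = 0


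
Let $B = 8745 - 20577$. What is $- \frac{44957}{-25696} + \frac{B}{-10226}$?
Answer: $\frac{34716607}{11943968} \approx 2.9066$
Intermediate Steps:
$B = -11832$ ($B = 8745 - 20577 = -11832$)
$- \frac{44957}{-25696} + \frac{B}{-10226} = - \frac{44957}{-25696} - \frac{11832}{-10226} = \left(-44957\right) \left(- \frac{1}{25696}\right) - - \frac{5916}{5113} = \frac{4087}{2336} + \frac{5916}{5113} = \frac{34716607}{11943968}$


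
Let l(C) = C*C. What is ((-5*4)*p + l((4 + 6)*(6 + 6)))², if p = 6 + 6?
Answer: 200505600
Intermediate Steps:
p = 12
l(C) = C²
((-5*4)*p + l((4 + 6)*(6 + 6)))² = (-5*4*12 + ((4 + 6)*(6 + 6))²)² = (-20*12 + (10*12)²)² = (-240 + 120²)² = (-240 + 14400)² = 14160² = 200505600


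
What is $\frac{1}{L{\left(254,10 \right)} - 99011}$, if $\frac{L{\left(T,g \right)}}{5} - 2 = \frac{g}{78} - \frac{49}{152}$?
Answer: $- \frac{5928}{586883683} \approx -1.0101 \cdot 10^{-5}$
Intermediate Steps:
$L{\left(T,g \right)} = \frac{1275}{152} + \frac{5 g}{78}$ ($L{\left(T,g \right)} = 10 + 5 \left(\frac{g}{78} - \frac{49}{152}\right) = 10 + 5 \left(- \frac{49}{152} + \frac{g}{78}\right) = 10 + \left(- \frac{245}{152} + \frac{5 g}{78}\right) = \frac{1275}{152} + \frac{5 g}{78}$)
$\frac{1}{L{\left(254,10 \right)} - 99011} = \frac{1}{\left(\frac{1275}{152} + \frac{5}{78} \cdot 10\right) - 99011} = \frac{1}{\left(\frac{1275}{152} + \frac{25}{39}\right) - 99011} = \frac{1}{\frac{53525}{5928} - 99011} = \frac{1}{- \frac{586883683}{5928}} = - \frac{5928}{586883683}$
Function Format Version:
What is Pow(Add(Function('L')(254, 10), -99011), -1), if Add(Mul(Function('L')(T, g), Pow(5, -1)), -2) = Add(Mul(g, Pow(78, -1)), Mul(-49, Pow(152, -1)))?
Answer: Rational(-5928, 586883683) ≈ -1.0101e-5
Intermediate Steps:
Function('L')(T, g) = Add(Rational(1275, 152), Mul(Rational(5, 78), g)) (Function('L')(T, g) = Add(10, Mul(5, Add(Mul(g, Pow(78, -1)), Mul(-49, Pow(152, -1))))) = Add(10, Mul(5, Add(Mul(g, Rational(1, 78)), Mul(-49, Rational(1, 152))))) = Add(10, Mul(5, Add(Mul(Rational(1, 78), g), Rational(-49, 152)))) = Add(10, Mul(5, Add(Rational(-49, 152), Mul(Rational(1, 78), g)))) = Add(10, Add(Rational(-245, 152), Mul(Rational(5, 78), g))) = Add(Rational(1275, 152), Mul(Rational(5, 78), g)))
Pow(Add(Function('L')(254, 10), -99011), -1) = Pow(Add(Add(Rational(1275, 152), Mul(Rational(5, 78), 10)), -99011), -1) = Pow(Add(Add(Rational(1275, 152), Rational(25, 39)), -99011), -1) = Pow(Add(Rational(53525, 5928), -99011), -1) = Pow(Rational(-586883683, 5928), -1) = Rational(-5928, 586883683)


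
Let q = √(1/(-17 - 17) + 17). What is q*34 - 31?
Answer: -31 + √19618 ≈ 109.06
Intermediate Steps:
q = √19618/34 (q = √(1/(-34) + 17) = √(-1/34 + 17) = √(577/34) = √19618/34 ≈ 4.1195)
q*34 - 31 = (√19618/34)*34 - 31 = √19618 - 31 = -31 + √19618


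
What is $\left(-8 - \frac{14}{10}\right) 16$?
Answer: $- \frac{752}{5} \approx -150.4$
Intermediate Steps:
$\left(-8 - \frac{14}{10}\right) 16 = \left(-8 - \frac{7}{5}\right) 16 = \left(- \frac{47}{5}\right) 16 = - \frac{752}{5}$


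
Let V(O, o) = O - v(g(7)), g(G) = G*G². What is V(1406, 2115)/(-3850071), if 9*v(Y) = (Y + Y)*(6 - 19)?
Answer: -21572/34650639 ≈ -0.00062256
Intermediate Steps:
g(G) = G³
v(Y) = -26*Y/9 (v(Y) = ((Y + Y)*(6 - 19))/9 = ((2*Y)*(-13))/9 = (-26*Y)/9 = -26*Y/9)
V(O, o) = 8918/9 + O (V(O, o) = O - (-26)*7³/9 = O - (-26)*343/9 = O - 1*(-8918/9) = O + 8918/9 = 8918/9 + O)
V(1406, 2115)/(-3850071) = (8918/9 + 1406)/(-3850071) = (21572/9)*(-1/3850071) = -21572/34650639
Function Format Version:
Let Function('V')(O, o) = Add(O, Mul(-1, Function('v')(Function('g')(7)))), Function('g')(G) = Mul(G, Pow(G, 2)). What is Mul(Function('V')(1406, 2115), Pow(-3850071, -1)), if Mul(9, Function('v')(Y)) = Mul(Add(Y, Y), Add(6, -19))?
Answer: Rational(-21572, 34650639) ≈ -0.00062256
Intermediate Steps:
Function('g')(G) = Pow(G, 3)
Function('v')(Y) = Mul(Rational(-26, 9), Y) (Function('v')(Y) = Mul(Rational(1, 9), Mul(Add(Y, Y), Add(6, -19))) = Mul(Rational(1, 9), Mul(Mul(2, Y), -13)) = Mul(Rational(1, 9), Mul(-26, Y)) = Mul(Rational(-26, 9), Y))
Function('V')(O, o) = Add(Rational(8918, 9), O) (Function('V')(O, o) = Add(O, Mul(-1, Mul(Rational(-26, 9), Pow(7, 3)))) = Add(O, Mul(-1, Mul(Rational(-26, 9), 343))) = Add(O, Mul(-1, Rational(-8918, 9))) = Add(O, Rational(8918, 9)) = Add(Rational(8918, 9), O))
Mul(Function('V')(1406, 2115), Pow(-3850071, -1)) = Mul(Add(Rational(8918, 9), 1406), Pow(-3850071, -1)) = Mul(Rational(21572, 9), Rational(-1, 3850071)) = Rational(-21572, 34650639)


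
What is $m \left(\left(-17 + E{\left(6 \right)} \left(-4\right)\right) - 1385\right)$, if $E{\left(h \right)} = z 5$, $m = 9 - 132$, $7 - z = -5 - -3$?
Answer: $194586$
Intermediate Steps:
$z = 9$ ($z = 7 - \left(-5 - -3\right) = 7 - \left(-5 + 3\right) = 7 - -2 = 7 + 2 = 9$)
$m = -123$ ($m = 9 - 132 = -123$)
$E{\left(h \right)} = 45$ ($E{\left(h \right)} = 9 \cdot 5 = 45$)
$m \left(\left(-17 + E{\left(6 \right)} \left(-4\right)\right) - 1385\right) = - 123 \left(\left(-17 + 45 \left(-4\right)\right) - 1385\right) = - 123 \left(\left(-17 - 180\right) - 1385\right) = - 123 \left(-197 - 1385\right) = \left(-123\right) \left(-1582\right) = 194586$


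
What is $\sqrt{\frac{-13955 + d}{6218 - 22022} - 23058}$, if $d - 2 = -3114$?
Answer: $\frac{i \sqrt{159967897035}}{2634} \approx 151.84 i$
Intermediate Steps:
$d = -3112$ ($d = 2 - 3114 = -3112$)
$\sqrt{\frac{-13955 + d}{6218 - 22022} - 23058} = \sqrt{\frac{-13955 - 3112}{6218 - 22022} - 23058} = \sqrt{- \frac{17067}{-15804} - 23058} = \sqrt{\left(-17067\right) \left(- \frac{1}{15804}\right) - 23058} = \sqrt{\frac{5689}{5268} - 23058} = \sqrt{- \frac{121463855}{5268}} = \frac{i \sqrt{159967897035}}{2634}$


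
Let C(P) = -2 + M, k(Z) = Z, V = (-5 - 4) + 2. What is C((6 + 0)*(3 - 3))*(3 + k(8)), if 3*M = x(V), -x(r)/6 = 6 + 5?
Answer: -264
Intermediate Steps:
V = -7 (V = -9 + 2 = -7)
x(r) = -66 (x(r) = -6*(6 + 5) = -6*11 = -66)
M = -22 (M = (⅓)*(-66) = -22)
C(P) = -24 (C(P) = -2 - 22 = -24)
C((6 + 0)*(3 - 3))*(3 + k(8)) = -24*(3 + 8) = -24*11 = -264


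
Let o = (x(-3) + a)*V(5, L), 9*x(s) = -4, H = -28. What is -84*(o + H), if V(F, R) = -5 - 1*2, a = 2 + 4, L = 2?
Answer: 16856/3 ≈ 5618.7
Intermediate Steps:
x(s) = -4/9 (x(s) = (⅑)*(-4) = -4/9)
a = 6
V(F, R) = -7 (V(F, R) = -5 - 2 = -7)
o = -350/9 (o = (-4/9 + 6)*(-7) = (50/9)*(-7) = -350/9 ≈ -38.889)
-84*(o + H) = -84*(-350/9 - 28) = -84*(-602/9) = 16856/3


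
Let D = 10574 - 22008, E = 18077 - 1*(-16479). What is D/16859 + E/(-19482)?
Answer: -402668396/164223519 ≈ -2.4520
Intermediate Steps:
E = 34556 (E = 18077 + 16479 = 34556)
D = -11434
D/16859 + E/(-19482) = -11434/16859 + 34556/(-19482) = -11434*1/16859 + 34556*(-1/19482) = -11434/16859 - 17278/9741 = -402668396/164223519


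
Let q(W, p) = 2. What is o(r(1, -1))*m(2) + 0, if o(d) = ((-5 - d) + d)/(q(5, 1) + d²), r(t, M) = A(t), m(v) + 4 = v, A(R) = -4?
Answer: 5/9 ≈ 0.55556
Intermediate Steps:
m(v) = -4 + v
r(t, M) = -4
o(d) = -5/(2 + d²) (o(d) = ((-5 - d) + d)/(2 + d²) = -5/(2 + d²))
o(r(1, -1))*m(2) + 0 = (-5/(2 + (-4)²))*(-4 + 2) + 0 = -5/(2 + 16)*(-2) + 0 = -5/18*(-2) + 0 = 5/9 + 0 = 5/9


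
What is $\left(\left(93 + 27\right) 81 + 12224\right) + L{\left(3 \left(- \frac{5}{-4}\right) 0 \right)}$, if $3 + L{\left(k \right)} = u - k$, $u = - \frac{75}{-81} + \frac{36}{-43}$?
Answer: $\frac{25473604}{1161} \approx 21941.0$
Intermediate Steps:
$u = \frac{103}{1161}$ ($u = \left(-75\right) \left(- \frac{1}{81}\right) + 36 \left(- \frac{1}{43}\right) = \frac{25}{27} - \frac{36}{43} = \frac{103}{1161} \approx 0.088717$)
$L{\left(k \right)} = - \frac{3380}{1161} - k$ ($L{\left(k \right)} = -3 - \left(- \frac{103}{1161} + k\right) = - \frac{3380}{1161} - k$)
$\left(\left(93 + 27\right) 81 + 12224\right) + L{\left(3 \left(- \frac{5}{-4}\right) 0 \right)} = \left(\left(93 + 27\right) 81 + 12224\right) - \left(\frac{3380}{1161} + 3 \left(- \frac{5}{-4}\right) 0\right) = \left(120 \cdot 81 + 12224\right) - \left(\frac{3380}{1161} + 3 \left(\left(-5\right) \left(- \frac{1}{4}\right)\right) 0\right) = \left(9720 + 12224\right) - \left(\frac{3380}{1161} + 3 \cdot \frac{5}{4} \cdot 0\right) = 21944 - \left(\frac{3380}{1161} + \frac{15}{4} \cdot 0\right) = 21944 - \frac{3380}{1161} = \frac{25473604}{1161}$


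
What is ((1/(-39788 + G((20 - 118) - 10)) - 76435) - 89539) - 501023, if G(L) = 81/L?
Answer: -106155907539/159155 ≈ -6.6700e+5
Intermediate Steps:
((1/(-39788 + G((20 - 118) - 10)) - 76435) - 89539) - 501023 = ((1/(-39788 + 81/((20 - 118) - 10)) - 76435) - 89539) - 501023 = ((1/(-39788 + 81/(-98 - 10)) - 76435) - 89539) - 501023 = ((1/(-39788 + 81/(-108)) - 76435) - 89539) - 501023 = ((1/(-39788 + 81*(-1/108)) - 76435) - 89539) - 501023 = ((1/(-39788 - ¾) - 76435) - 89539) - 501023 = ((1/(-159155/4) - 76435) - 89539) - 501023 = ((-4/159155 - 76435) - 89539) - 501023 = (-12165012429/159155 - 89539) - 501023 = -26415591974/159155 - 501023 = -106155907539/159155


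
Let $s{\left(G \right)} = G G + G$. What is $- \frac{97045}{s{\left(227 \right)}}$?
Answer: $- \frac{97045}{51756} \approx -1.875$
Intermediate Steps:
$s{\left(G \right)} = G + G^{2}$ ($s{\left(G \right)} = G^{2} + G = G + G^{2}$)
$- \frac{97045}{s{\left(227 \right)}} = - \frac{97045}{227 \left(1 + 227\right)} = - \frac{97045}{227 \cdot 228} = - \frac{97045}{51756}$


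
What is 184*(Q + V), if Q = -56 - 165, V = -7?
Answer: -41952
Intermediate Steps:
Q = -221
184*(Q + V) = 184*(-221 - 7) = 184*(-228) = -41952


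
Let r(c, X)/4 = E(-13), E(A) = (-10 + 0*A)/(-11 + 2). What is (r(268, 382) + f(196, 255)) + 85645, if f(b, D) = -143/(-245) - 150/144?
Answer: 1510848121/17640 ≈ 85649.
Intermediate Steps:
f(b, D) = -2693/5880 (f(b, D) = -143*(-1/245) - 150*1/144 = 143/245 - 25/24 = -2693/5880)
E(A) = 10/9 (E(A) = (-10 + 0)/(-9) = -10*(-1/9) = 10/9)
r(c, X) = 40/9 (r(c, X) = 4*(10/9) = 40/9)
(r(268, 382) + f(196, 255)) + 85645 = (40/9 - 2693/5880) + 85645 = 70321/17640 + 85645 = 1510848121/17640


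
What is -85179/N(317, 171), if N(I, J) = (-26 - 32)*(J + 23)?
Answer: 85179/11252 ≈ 7.5701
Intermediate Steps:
N(I, J) = -1334 - 58*J (N(I, J) = -58*(23 + J) = -1334 - 58*J)
-85179/N(317, 171) = -85179/(-1334 - 58*171) = -85179/(-1334 - 9918) = -85179/(-11252) = -85179*(-1/11252) = 85179/11252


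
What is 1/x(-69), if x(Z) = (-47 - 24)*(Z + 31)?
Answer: 1/2698 ≈ 0.00037064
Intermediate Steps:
x(Z) = -2201 - 71*Z (x(Z) = -71*(31 + Z) = -2201 - 71*Z)
1/x(-69) = 1/(-2201 - 71*(-69)) = 1/(-2201 + 4899) = 1/2698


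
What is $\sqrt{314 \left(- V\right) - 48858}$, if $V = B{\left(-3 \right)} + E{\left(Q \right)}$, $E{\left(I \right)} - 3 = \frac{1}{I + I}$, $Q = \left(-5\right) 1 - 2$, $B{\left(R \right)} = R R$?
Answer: $\frac{5 i \sqrt{103103}}{7} \approx 229.35 i$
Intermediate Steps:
$B{\left(R \right)} = R^{2}$
$Q = -7$ ($Q = -5 - 2 = -7$)
$E{\left(I \right)} = 3 + \frac{1}{2 I}$ ($E{\left(I \right)} = 3 + \frac{1}{I + I} = 3 + \frac{1}{2 I}$)
$V = \frac{167}{14}$ ($V = \left(-3\right)^{2} + \left(3 + \frac{1}{2 \left(-7\right)}\right) = 9 + \left(3 + \frac{1}{2} \left(- \frac{1}{7}\right)\right) = 9 + \left(3 - \frac{1}{14}\right) = 9 + \frac{41}{14} = \frac{167}{14} \approx 11.929$)
$\sqrt{314 \left(- V\right) - 48858} = \sqrt{314 \left(\left(-1\right) \frac{167}{14}\right) - 48858} = \sqrt{314 \left(- \frac{167}{14}\right) - 48858} = \sqrt{- \frac{26219}{7} - 48858} = \sqrt{- \frac{368225}{7}} = \frac{5 i \sqrt{103103}}{7}$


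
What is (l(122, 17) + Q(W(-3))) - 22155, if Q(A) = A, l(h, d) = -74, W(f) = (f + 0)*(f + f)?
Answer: -22211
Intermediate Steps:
W(f) = 2*f² (W(f) = f*(2*f) = 2*f²)
(l(122, 17) + Q(W(-3))) - 22155 = (-74 + 2*(-3)²) - 22155 = (-74 + 2*9) - 22155 = (-74 + 18) - 22155 = -56 - 22155 = -22211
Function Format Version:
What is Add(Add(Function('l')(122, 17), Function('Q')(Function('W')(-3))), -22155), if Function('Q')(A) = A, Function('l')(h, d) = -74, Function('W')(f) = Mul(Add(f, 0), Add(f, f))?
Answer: -22211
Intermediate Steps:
Function('W')(f) = Mul(2, Pow(f, 2)) (Function('W')(f) = Mul(f, Mul(2, f)) = Mul(2, Pow(f, 2)))
Add(Add(Function('l')(122, 17), Function('Q')(Function('W')(-3))), -22155) = Add(Add(-74, Mul(2, Pow(-3, 2))), -22155) = Add(Add(-74, Mul(2, 9)), -22155) = Add(Add(-74, 18), -22155) = Add(-56, -22155) = -22211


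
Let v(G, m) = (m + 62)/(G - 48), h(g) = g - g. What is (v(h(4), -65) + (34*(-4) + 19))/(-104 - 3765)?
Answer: 1871/61904 ≈ 0.030224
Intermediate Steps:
h(g) = 0
v(G, m) = (62 + m)/(-48 + G)
(v(h(4), -65) + (34*(-4) + 19))/(-104 - 3765) = ((62 - 65)/(-48 + 0) + (34*(-4) + 19))/(-104 - 3765) = (-3/(-48) + (-136 + 19))/(-3869) = (-1/48*(-3) - 117)*(-1/3869) = (1/16 - 117)*(-1/3869) = -1871/16*(-1/3869) = 1871/61904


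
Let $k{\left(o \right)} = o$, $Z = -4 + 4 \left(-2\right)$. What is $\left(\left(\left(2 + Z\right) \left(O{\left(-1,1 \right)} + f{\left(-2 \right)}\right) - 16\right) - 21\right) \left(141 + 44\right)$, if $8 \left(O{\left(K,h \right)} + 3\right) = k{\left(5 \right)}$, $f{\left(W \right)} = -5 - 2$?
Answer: $\frac{41995}{4} \approx 10499.0$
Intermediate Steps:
$f{\left(W \right)} = -7$ ($f{\left(W \right)} = -5 - 2 = -7$)
$Z = -12$ ($Z = -4 - 8 = -12$)
$O{\left(K,h \right)} = - \frac{19}{8}$ ($O{\left(K,h \right)} = -3 + \frac{1}{8} \cdot 5 = -3 + \frac{5}{8} = - \frac{19}{8}$)
$\left(\left(\left(2 + Z\right) \left(O{\left(-1,1 \right)} + f{\left(-2 \right)}\right) - 16\right) - 21\right) \left(141 + 44\right) = \left(\left(\left(2 - 12\right) \left(- \frac{19}{8} - 7\right) - 16\right) - 21\right) \left(141 + 44\right) = \left(\left(\left(-10\right) \left(- \frac{75}{8}\right) - 16\right) - 21\right) 185 = \left(\left(\frac{375}{4} - 16\right) - 21\right) 185 = \left(\frac{311}{4} - 21\right) 185 = \frac{227}{4} \cdot 185 = \frac{41995}{4}$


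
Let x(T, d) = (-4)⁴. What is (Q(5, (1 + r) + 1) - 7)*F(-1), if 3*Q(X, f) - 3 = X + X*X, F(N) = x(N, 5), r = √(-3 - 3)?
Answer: 1024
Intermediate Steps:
r = I*√6 (r = √(-6) = I*√6 ≈ 2.4495*I)
x(T, d) = 256
F(N) = 256
Q(X, f) = 1 + X/3 + X²/3 (Q(X, f) = 1 + (X + X*X)/3 = 1 + (X + X²)/3 = 1 + (X/3 + X²/3) = 1 + X/3 + X²/3)
(Q(5, (1 + r) + 1) - 7)*F(-1) = ((1 + (⅓)*5 + (⅓)*5²) - 7)*256 = ((1 + 5/3 + (⅓)*25) - 7)*256 = ((1 + 5/3 + 25/3) - 7)*256 = (11 - 7)*256 = 4*256 = 1024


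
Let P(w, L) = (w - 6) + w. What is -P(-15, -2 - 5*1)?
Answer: 36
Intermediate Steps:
P(w, L) = -6 + 2*w (P(w, L) = (-6 + w) + w = -6 + 2*w)
-P(-15, -2 - 5*1) = -(-6 + 2*(-15)) = -(-6 - 30) = -1*(-36) = 36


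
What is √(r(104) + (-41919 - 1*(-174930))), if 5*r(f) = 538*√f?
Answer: √(3325275 + 5380*√26)/5 ≈ 366.21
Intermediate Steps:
r(f) = 538*√f/5 (r(f) = (538*√f)/5 = 538*√f/5)
√(r(104) + (-41919 - 1*(-174930))) = √(538*√104/5 + (-41919 - 1*(-174930))) = √(538*(2*√26)/5 + (-41919 + 174930)) = √(1076*√26/5 + 133011) = √(133011 + 1076*√26/5)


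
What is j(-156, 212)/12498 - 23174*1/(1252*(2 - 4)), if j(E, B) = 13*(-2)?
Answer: 72390887/7823748 ≈ 9.2527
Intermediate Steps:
j(E, B) = -26
j(-156, 212)/12498 - 23174*1/(1252*(2 - 4)) = -26/12498 - 23174*1/(1252*(2 - 4)) = -26*1/12498 - 23174/((-(-1252)*(-2))) = -13/6249 - 23174/((-313*8)) = -13/6249 - 23174/(-2504) = -13/6249 - 23174*(-1/2504) = -13/6249 + 11587/1252 = 72390887/7823748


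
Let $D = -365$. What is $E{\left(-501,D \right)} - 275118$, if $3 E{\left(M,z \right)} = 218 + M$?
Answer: $- \frac{825637}{3} \approx -2.7521 \cdot 10^{5}$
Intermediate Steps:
$E{\left(M,z \right)} = \frac{218}{3} + \frac{M}{3}$ ($E{\left(M,z \right)} = \frac{218 + M}{3} = \frac{218}{3} + \frac{M}{3}$)
$E{\left(-501,D \right)} - 275118 = \left(\frac{218}{3} + \frac{1}{3} \left(-501\right)\right) - 275118 = \left(\frac{218}{3} - 167\right) - 275118 = - \frac{283}{3} - 275118 = - \frac{825637}{3}$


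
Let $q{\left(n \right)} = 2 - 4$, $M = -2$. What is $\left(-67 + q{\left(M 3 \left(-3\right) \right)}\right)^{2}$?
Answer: $4761$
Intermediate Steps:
$q{\left(n \right)} = -2$
$\left(-67 + q{\left(M 3 \left(-3\right) \right)}\right)^{2} = \left(-67 - 2\right)^{2} = \left(-69\right)^{2} = 4761$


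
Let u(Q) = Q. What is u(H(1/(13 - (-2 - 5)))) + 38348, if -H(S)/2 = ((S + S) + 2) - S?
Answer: 383439/10 ≈ 38344.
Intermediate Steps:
H(S) = -4 - 2*S (H(S) = -2*(((S + S) + 2) - S) = -2*((2*S + 2) - S) = -2*((2 + 2*S) - S) = -2*(2 + S) = -4 - 2*S)
u(H(1/(13 - (-2 - 5)))) + 38348 = (-4 - 2/(13 - (-2 - 5))) + 38348 = (-4 - 2/(13 - 1*(-7))) + 38348 = (-4 - 2/(13 + 7)) + 38348 = (-4 - 2/20) + 38348 = (-4 - 2*1/20) + 38348 = (-4 - ⅒) + 38348 = -41/10 + 38348 = 383439/10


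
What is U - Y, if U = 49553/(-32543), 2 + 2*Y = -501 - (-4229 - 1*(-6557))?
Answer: 13147161/9298 ≈ 1414.0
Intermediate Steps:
Y = -2831/2 (Y = -1 + (-501 - (-4229 - 1*(-6557)))/2 = -1 + (-501 - (-4229 + 6557))/2 = -1 + (-501 - 1*2328)/2 = -1 + (-501 - 2328)/2 = -1 + (½)*(-2829) = -1 - 2829/2 = -2831/2 ≈ -1415.5)
U = -7079/4649 (U = 49553*(-1/32543) = -7079/4649 ≈ -1.5227)
U - Y = -7079/4649 - 1*(-2831/2) = -7079/4649 + 2831/2 = 13147161/9298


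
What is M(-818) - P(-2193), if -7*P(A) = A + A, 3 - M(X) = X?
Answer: 1361/7 ≈ 194.43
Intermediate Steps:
M(X) = 3 - X
P(A) = -2*A/7 (P(A) = -(A + A)/7 = -2*A/7)
M(-818) - P(-2193) = (3 - 1*(-818)) - (-2)*(-2193)/7 = (3 + 818) - 1*4386/7 = 821 - 4386/7 = 1361/7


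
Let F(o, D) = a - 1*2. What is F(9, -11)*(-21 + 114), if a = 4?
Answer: 186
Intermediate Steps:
F(o, D) = 2 (F(o, D) = 4 - 1*2 = 4 - 2 = 2)
F(9, -11)*(-21 + 114) = 2*(-21 + 114) = 2*93 = 186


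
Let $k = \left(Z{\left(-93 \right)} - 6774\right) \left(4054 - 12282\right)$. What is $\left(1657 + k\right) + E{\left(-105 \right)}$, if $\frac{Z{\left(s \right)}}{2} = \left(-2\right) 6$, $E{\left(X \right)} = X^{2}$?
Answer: $55946626$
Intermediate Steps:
$Z{\left(s \right)} = -24$ ($Z{\left(s \right)} = 2 \left(\left(-2\right) 6\right) = 2 \left(-12\right) = -24$)
$k = 55933944$ ($k = \left(-24 - 6774\right) \left(4054 - 12282\right) = \left(-6798\right) \left(-8228\right) = 55933944$)
$\left(1657 + k\right) + E{\left(-105 \right)} = \left(1657 + 55933944\right) + \left(-105\right)^{2} = 55935601 + 11025 = 55946626$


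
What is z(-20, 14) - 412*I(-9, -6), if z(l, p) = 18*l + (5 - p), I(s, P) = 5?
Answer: -2429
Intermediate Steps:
z(l, p) = 5 - p + 18*l
z(-20, 14) - 412*I(-9, -6) = (5 - 1*14 + 18*(-20)) - 412*5 = (5 - 14 - 360) - 2060 = -369 - 2060 = -2429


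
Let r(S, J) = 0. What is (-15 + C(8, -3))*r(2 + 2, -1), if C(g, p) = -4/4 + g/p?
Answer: 0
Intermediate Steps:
C(g, p) = -1 + g/p (C(g, p) = -4*¼ + g/p = -1 + g/p)
(-15 + C(8, -3))*r(2 + 2, -1) = (-15 + (8 - 1*(-3))/(-3))*0 = (-15 - (8 + 3)/3)*0 = (-15 - ⅓*11)*0 = (-15 - 11/3)*0 = -56/3*0 = 0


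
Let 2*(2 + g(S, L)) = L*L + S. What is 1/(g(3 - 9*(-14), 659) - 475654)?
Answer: -1/258451 ≈ -3.8692e-6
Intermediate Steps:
g(S, L) = -2 + S/2 + L**2/2 (g(S, L) = -2 + (L*L + S)/2 = -2 + (L**2 + S)/2 = -2 + (S + L**2)/2 = -2 + (S/2 + L**2/2) = -2 + S/2 + L**2/2)
1/(g(3 - 9*(-14), 659) - 475654) = 1/((-2 + (3 - 9*(-14))/2 + (1/2)*659**2) - 475654) = 1/((-2 + (3 + 126)/2 + (1/2)*434281) - 475654) = 1/((-2 + (1/2)*129 + 434281/2) - 475654) = 1/((-2 + 129/2 + 434281/2) - 475654) = 1/(217203 - 475654) = 1/(-258451) = -1/258451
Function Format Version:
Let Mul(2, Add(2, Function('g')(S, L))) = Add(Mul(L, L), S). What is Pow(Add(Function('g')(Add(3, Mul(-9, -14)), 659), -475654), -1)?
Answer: Rational(-1, 258451) ≈ -3.8692e-6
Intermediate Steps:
Function('g')(S, L) = Add(-2, Mul(Rational(1, 2), S), Mul(Rational(1, 2), Pow(L, 2))) (Function('g')(S, L) = Add(-2, Mul(Rational(1, 2), Add(Mul(L, L), S))) = Add(-2, Mul(Rational(1, 2), Add(Pow(L, 2), S))) = Add(-2, Mul(Rational(1, 2), Add(S, Pow(L, 2)))) = Add(-2, Add(Mul(Rational(1, 2), S), Mul(Rational(1, 2), Pow(L, 2)))) = Add(-2, Mul(Rational(1, 2), S), Mul(Rational(1, 2), Pow(L, 2))))
Pow(Add(Function('g')(Add(3, Mul(-9, -14)), 659), -475654), -1) = Pow(Add(Add(-2, Mul(Rational(1, 2), Add(3, Mul(-9, -14))), Mul(Rational(1, 2), Pow(659, 2))), -475654), -1) = Pow(Add(Add(-2, Mul(Rational(1, 2), Add(3, 126)), Mul(Rational(1, 2), 434281)), -475654), -1) = Pow(Add(Add(-2, Mul(Rational(1, 2), 129), Rational(434281, 2)), -475654), -1) = Pow(Add(Add(-2, Rational(129, 2), Rational(434281, 2)), -475654), -1) = Pow(Add(217203, -475654), -1) = Pow(-258451, -1) = Rational(-1, 258451)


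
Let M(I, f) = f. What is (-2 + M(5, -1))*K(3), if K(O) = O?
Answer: -9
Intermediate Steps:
(-2 + M(5, -1))*K(3) = (-2 - 1)*3 = -3*3 = -9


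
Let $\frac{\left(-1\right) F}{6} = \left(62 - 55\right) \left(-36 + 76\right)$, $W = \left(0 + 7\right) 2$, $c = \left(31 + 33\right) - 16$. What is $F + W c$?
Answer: $-1008$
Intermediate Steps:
$c = 48$ ($c = 64 - 16 = 48$)
$W = 14$ ($W = 7 \cdot 2 = 14$)
$F = -1680$ ($F = - 6 \left(62 - 55\right) \left(-36 + 76\right) = - 6 \cdot 7 \cdot 40 = \left(-6\right) 280 = -1680$)
$F + W c = -1680 + 14 \cdot 48 = -1680 + 672 = -1008$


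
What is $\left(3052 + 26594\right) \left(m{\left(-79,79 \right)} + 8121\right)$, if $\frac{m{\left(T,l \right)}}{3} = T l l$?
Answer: $-43609147416$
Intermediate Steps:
$m{\left(T,l \right)} = 3 T l^{2}$ ($m{\left(T,l \right)} = 3 T l l = 3 T l^{2}$)
$\left(3052 + 26594\right) \left(m{\left(-79,79 \right)} + 8121\right) = \left(3052 + 26594\right) \left(3 \left(-79\right) 79^{2} + 8121\right) = 29646 \left(3 \left(-79\right) 6241 + 8121\right) = 29646 \left(-1479117 + 8121\right) = 29646 \left(-1470996\right) = -43609147416$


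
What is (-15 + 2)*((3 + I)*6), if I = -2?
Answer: -78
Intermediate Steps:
(-15 + 2)*((3 + I)*6) = (-15 + 2)*((3 - 2)*6) = -13*6 = -78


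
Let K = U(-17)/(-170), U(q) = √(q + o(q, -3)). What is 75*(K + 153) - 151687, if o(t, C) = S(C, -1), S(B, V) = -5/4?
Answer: -140212 - 15*I*√73/68 ≈ -1.4021e+5 - 1.8847*I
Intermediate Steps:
S(B, V) = -5/4 (S(B, V) = -5*¼ = -5/4)
o(t, C) = -5/4
U(q) = √(-5/4 + q) (U(q) = √(q - 5/4) = √(-5/4 + q))
K = -I*√73/340 (K = (√(-5 + 4*(-17))/2)/(-170) = (√(-5 - 68)/2)*(-1/170) = (√(-73)/2)*(-1/170) = ((I*√73)/2)*(-1/170) = (I*√73/2)*(-1/170) = -I*√73/340 ≈ -0.025129*I)
75*(K + 153) - 151687 = 75*(-I*√73/340 + 153) - 151687 = 75*(153 - I*√73/340) - 151687 = (11475 - 15*I*√73/68) - 151687 = -140212 - 15*I*√73/68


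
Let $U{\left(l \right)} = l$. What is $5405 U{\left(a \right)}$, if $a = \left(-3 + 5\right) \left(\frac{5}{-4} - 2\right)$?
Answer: $- \frac{70265}{2} \approx -35133.0$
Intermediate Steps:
$a = - \frac{13}{2}$ ($a = 2 \left(5 \left(- \frac{1}{4}\right) - 2\right) = 2 \left(- \frac{5}{4} - 2\right) = 2 \left(- \frac{13}{4}\right) = - \frac{13}{2} \approx -6.5$)
$5405 U{\left(a \right)} = 5405 \left(- \frac{13}{2}\right) = - \frac{70265}{2}$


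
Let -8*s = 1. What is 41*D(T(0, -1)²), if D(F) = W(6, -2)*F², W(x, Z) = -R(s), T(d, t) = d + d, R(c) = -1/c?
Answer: 0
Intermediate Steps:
s = -⅛ (s = -⅛*1 = -⅛ ≈ -0.12500)
T(d, t) = 2*d
W(x, Z) = -8 (W(x, Z) = -(-1)/(-⅛) = -(-1)*(-8) = -1*8 = -8)
D(F) = -8*F²
41*D(T(0, -1)²) = 41*(-8*((2*0)²)²) = 41*(-8*(0²)²) = 41*(-8*0²) = 41*(-8*0) = 41*0 = 0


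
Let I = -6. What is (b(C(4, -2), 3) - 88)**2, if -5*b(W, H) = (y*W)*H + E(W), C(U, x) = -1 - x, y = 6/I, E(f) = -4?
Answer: 187489/25 ≈ 7499.6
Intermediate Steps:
y = -1 (y = 6/(-6) = 6*(-1/6) = -1)
b(W, H) = 4/5 + H*W/5 (b(W, H) = -((-W)*H - 4)/5 = -(-H*W - 4)/5 = -(-4 - H*W)/5 = 4/5 + H*W/5)
(b(C(4, -2), 3) - 88)**2 = ((4/5 + (1/5)*3*(-1 - 1*(-2))) - 88)**2 = ((4/5 + (1/5)*3*(-1 + 2)) - 88)**2 = ((4/5 + (1/5)*3*1) - 88)**2 = ((4/5 + 3/5) - 88)**2 = (7/5 - 88)**2 = (-433/5)**2 = 187489/25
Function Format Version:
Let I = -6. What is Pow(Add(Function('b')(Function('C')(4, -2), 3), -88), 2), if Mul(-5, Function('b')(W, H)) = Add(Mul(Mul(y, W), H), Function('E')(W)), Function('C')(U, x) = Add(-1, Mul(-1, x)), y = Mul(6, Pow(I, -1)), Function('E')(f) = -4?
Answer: Rational(187489, 25) ≈ 7499.6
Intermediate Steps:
y = -1 (y = Mul(6, Pow(-6, -1)) = Mul(6, Rational(-1, 6)) = -1)
Function('b')(W, H) = Add(Rational(4, 5), Mul(Rational(1, 5), H, W)) (Function('b')(W, H) = Mul(Rational(-1, 5), Add(Mul(Mul(-1, W), H), -4)) = Mul(Rational(-1, 5), Add(Mul(-1, H, W), -4)) = Mul(Rational(-1, 5), Add(-4, Mul(-1, H, W))) = Add(Rational(4, 5), Mul(Rational(1, 5), H, W)))
Pow(Add(Function('b')(Function('C')(4, -2), 3), -88), 2) = Pow(Add(Add(Rational(4, 5), Mul(Rational(1, 5), 3, Add(-1, Mul(-1, -2)))), -88), 2) = Pow(Add(Add(Rational(4, 5), Mul(Rational(1, 5), 3, Add(-1, 2))), -88), 2) = Pow(Add(Add(Rational(4, 5), Mul(Rational(1, 5), 3, 1)), -88), 2) = Pow(Add(Add(Rational(4, 5), Rational(3, 5)), -88), 2) = Pow(Add(Rational(7, 5), -88), 2) = Pow(Rational(-433, 5), 2) = Rational(187489, 25)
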